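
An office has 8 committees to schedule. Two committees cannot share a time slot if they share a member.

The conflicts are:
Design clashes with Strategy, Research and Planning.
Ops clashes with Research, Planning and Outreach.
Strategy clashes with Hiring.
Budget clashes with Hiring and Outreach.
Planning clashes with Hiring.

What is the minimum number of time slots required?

3

The cycle Planning-Hiring-Budget-Outreach-Ops-Planning has odd length 5, so it cannot be 2-colored; at least 3 time slots are needed.
3 time slots suffice: time slot 1 → {Strategy, Research, Budget, Planning}; time slot 2 → {Design, Ops, Hiring}; time slot 3 → {Outreach}. No two conflicting committees share a time slot.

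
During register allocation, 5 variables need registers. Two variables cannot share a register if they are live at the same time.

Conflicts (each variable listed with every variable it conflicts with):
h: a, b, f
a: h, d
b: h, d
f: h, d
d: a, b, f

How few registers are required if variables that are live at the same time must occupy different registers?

b and d conflict, so at least 2 registers are needed.
2 registers suffice: register 1 → {h, d}; register 2 → {a, b, f}. Each listed conflict is separated.

2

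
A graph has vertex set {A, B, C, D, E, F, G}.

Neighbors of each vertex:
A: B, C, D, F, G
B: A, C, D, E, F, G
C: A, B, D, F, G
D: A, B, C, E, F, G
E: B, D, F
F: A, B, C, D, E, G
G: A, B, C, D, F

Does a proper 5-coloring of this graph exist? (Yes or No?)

No

A, B, C, D, F, G are mutually adjacent (a clique of size 6), so at least 6 colors are needed.
So 5 colors are not enough.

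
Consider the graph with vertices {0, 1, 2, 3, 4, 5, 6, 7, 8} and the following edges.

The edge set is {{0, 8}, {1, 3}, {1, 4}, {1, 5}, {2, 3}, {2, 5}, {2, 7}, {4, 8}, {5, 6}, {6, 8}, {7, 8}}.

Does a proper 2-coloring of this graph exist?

The cycle 1-5-6-8-4-1 has odd length 5, so it cannot be 2-colored; at least 3 colors are needed.
So 2 colors are not enough.

No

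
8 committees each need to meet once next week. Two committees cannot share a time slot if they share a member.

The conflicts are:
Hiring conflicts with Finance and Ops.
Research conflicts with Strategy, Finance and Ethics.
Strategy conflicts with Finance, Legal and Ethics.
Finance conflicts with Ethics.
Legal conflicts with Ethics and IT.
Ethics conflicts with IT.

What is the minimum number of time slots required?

4

Research, Strategy, Finance, Ethics pairwise conflict, so at least 4 time slots are needed.
4 time slots suffice: time slot 1 → {Hiring, Ethics}; time slot 2 → {Strategy, IT, Ops}; time slot 3 → {Finance, Legal}; time slot 4 → {Research}. Each listed conflict is separated.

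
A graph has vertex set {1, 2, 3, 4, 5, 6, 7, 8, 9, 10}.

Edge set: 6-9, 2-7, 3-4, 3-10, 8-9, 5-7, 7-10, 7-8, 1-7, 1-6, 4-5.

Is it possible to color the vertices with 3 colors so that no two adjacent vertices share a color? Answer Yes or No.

Yes

The chromatic number is 3. The cycle 6-9-8-7-1-6 has odd length 5, so it cannot be 2-colored; at least 3 colors are needed.
3 colors suffice: 1=blue, 2=blue, 3=red, 4=blue, 5=green, 6=green, 7=red, 8=blue, 9=red, 10=blue.
That is already a proper 3-coloring.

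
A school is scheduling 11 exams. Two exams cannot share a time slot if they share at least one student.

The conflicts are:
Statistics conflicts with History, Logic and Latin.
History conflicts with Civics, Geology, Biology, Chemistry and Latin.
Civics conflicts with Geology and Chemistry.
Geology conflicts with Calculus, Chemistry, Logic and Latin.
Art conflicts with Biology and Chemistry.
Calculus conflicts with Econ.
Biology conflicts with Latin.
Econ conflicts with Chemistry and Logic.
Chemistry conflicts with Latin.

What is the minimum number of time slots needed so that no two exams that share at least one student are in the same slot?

4

History, Geology, Chemistry, Latin pairwise conflict, so at least 4 time slots are needed.
4 time slots suffice: Statistics=1, History=3, Civics=4, Geology=1, Art=3, Calculus=2, Biology=1, Econ=1, Chemistry=2, Logic=2, Latin=4. Every pair that conflicts lands in different time slots.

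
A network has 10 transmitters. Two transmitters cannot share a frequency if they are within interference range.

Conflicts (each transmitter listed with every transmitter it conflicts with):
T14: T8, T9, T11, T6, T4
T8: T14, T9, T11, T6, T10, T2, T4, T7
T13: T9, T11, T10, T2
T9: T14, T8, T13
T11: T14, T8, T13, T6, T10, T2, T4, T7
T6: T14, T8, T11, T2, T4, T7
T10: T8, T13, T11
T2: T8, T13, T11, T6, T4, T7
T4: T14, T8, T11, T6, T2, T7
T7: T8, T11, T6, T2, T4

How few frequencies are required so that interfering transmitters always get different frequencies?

T8, T11, T6, T2, T4, T7 pairwise conflict, so at least 6 frequencies are needed.
A valid assignment using 6 frequencies: T14=4, T8=1, T13=1, T9=2, T11=2, T6=5, T10=3, T2=4, T4=3, T7=6. No two conflicting transmitters share a frequency.

6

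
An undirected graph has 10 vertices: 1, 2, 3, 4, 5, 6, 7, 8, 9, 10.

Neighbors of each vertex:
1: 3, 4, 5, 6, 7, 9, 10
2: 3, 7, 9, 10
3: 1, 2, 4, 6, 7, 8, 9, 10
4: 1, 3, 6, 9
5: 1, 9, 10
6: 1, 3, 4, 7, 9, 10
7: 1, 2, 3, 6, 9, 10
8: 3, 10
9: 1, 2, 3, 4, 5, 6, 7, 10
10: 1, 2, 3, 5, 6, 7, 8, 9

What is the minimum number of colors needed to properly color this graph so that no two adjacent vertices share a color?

6

1, 3, 6, 7, 9, 10 are pairwise adjacent (a clique of size 6), so at least 6 colors are needed.
6 colors suffice: color red → {4, 10}; color blue → {3, 5}; color green → {8, 9}; color yellow → {1, 2}; color purple → {6}; color orange → {7}. No two adjacent vertices share a color.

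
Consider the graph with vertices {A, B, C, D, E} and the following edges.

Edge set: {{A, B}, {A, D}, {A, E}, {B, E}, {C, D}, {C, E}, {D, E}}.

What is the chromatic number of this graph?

A, B, E are mutually adjacent, so at least 3 colors are needed.
3 colors suffice: color red → {E}; color blue → {A, C}; color green → {B, D}. No two adjacent vertices share a color.

3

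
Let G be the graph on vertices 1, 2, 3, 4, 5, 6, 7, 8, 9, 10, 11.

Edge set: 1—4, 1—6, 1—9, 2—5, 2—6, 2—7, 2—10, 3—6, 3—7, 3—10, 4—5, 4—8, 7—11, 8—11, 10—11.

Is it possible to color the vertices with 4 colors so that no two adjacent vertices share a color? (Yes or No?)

The chromatic number is 3. The cycle 4-5-2-6-1-4 has odd length 5, so it cannot be 2-colored; at least 3 colors are needed.
3 colors suffice: color a → {1, 2, 3, 11}; color b → {4, 6, 7, 9, 10}; color c → {5, 8}.
Since 4 ≥ 3, a proper 4-coloring certainly exists.

Yes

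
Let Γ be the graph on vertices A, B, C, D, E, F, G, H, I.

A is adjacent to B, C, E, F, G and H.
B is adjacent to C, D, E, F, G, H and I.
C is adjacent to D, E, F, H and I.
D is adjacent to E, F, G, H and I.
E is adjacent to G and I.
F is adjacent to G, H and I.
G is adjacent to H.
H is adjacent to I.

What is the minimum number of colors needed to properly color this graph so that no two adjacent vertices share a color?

B, C, D, F, H, I are mutually adjacent (a clique of size 6), so at least 6 colors are needed.
6 colors suffice: color 1 → {B}; color 2 → {C, G}; color 3 → {E, H}; color 4 → {F}; color 5 → {A, D}; color 6 → {I}. Every edge joins two different colors.

6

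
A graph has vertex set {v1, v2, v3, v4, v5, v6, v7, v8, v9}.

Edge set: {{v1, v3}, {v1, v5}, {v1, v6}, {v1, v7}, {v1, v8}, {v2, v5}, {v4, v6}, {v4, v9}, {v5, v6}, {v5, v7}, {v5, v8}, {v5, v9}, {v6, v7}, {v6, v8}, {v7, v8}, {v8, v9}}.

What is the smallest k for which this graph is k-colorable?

5

v1, v5, v6, v7, v8 form a clique, so at least 5 colors are needed.
One proper 5-coloring: v1=4, v2=2, v3=1, v4=1, v5=1, v6=2, v7=5, v8=3, v9=2. Every edge joins two different colors.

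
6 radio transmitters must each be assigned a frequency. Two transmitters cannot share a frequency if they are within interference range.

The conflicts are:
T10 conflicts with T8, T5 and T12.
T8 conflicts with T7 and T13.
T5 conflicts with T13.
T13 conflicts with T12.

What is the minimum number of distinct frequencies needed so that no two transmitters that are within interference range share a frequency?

2

T13 and T12 conflict, so at least 2 frequencies are needed.
2 frequencies suffice: frequency 1 → {T10, T7, T13}; frequency 2 → {T8, T5, T12}. Each listed conflict is separated.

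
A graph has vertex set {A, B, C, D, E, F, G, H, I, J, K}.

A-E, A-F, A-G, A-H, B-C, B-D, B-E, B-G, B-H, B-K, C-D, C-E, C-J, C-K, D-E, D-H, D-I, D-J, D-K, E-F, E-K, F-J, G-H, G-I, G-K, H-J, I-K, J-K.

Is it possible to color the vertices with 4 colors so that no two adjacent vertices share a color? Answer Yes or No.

B, C, D, E, K are mutually adjacent (a clique of size 5), so at least 5 colors are needed.
So 4 colors are not enough.

No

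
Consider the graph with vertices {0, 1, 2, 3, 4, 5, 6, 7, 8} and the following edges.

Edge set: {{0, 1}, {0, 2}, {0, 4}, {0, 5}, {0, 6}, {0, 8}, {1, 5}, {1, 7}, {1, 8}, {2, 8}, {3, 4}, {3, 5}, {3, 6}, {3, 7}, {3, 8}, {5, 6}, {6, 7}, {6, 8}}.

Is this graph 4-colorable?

Yes

The chromatic number is 3. 3, 6, 8 are pairwise adjacent, so at least 3 colors are needed.
3 colors suffice: 0=red, 1=green, 2=green, 3=red, 4=blue, 5=blue, 6=green, 7=blue, 8=blue.
Since 4 ≥ 3, a proper 4-coloring certainly exists.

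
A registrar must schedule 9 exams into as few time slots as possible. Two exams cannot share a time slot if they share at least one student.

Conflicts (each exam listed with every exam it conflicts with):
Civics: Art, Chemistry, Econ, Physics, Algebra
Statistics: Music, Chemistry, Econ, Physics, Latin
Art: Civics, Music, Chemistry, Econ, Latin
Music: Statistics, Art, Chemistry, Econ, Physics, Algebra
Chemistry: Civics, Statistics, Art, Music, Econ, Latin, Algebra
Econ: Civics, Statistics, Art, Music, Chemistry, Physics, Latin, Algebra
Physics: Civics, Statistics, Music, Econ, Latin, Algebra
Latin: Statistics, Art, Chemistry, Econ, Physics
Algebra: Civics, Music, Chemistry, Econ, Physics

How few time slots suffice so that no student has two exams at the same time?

4

Statistics, Music, Econ, Physics all conflict with each other, so at least 4 time slots are needed.
4 time slots suffice: time slot 1 → {Econ}; time slot 2 → {Chemistry, Physics}; time slot 3 → {Civics, Music, Latin}; time slot 4 → {Statistics, Art, Algebra}. No two conflicting exams share a time slot.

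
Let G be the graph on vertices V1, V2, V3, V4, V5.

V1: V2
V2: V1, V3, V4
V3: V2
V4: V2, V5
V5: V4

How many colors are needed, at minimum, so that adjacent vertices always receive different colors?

2

V4 and V5 are adjacent, so at least 2 colors are needed.
One proper 2-coloring: V1=2, V2=1, V3=2, V4=2, V5=1. No two adjacent vertices share a color.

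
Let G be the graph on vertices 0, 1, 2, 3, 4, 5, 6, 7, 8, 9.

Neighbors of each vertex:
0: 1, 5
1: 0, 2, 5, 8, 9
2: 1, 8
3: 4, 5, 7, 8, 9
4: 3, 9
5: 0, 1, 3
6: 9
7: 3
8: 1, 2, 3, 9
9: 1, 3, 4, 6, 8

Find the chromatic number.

0, 1, 5 are mutually adjacent, so at least 3 colors are needed.
3 colors suffice: color a → {1, 3, 6}; color b → {2, 5, 7, 9}; color c → {0, 4, 8}. Each edge has distinct colors on its endpoints.

3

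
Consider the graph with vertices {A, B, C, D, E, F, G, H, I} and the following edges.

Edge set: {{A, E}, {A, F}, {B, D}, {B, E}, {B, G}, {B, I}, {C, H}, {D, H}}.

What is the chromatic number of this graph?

A and E are adjacent, so at least 2 colors are needed.
2 colors suffice: color 1 → {A, B, H}; color 2 → {C, D, E, F, G, I}. No two adjacent vertices share a color.

2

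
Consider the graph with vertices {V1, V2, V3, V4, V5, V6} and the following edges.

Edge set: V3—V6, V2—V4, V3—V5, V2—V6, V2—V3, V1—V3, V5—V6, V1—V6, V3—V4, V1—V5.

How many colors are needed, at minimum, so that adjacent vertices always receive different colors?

V1, V3, V5, V6 are mutually adjacent (a clique of size 4), so at least 4 colors are needed.
4 colors suffice: color 1 → {V3}; color 2 → {V4, V6}; color 3 → {V2, V5}; color 4 → {V1}. Each edge has distinct colors on its endpoints.

4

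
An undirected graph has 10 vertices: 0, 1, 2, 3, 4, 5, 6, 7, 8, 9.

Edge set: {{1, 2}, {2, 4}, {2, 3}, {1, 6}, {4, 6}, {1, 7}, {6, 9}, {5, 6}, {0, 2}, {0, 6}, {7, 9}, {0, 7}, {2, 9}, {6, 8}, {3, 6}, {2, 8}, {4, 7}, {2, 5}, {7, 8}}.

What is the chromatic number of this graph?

2

7 and 8 are adjacent, so at least 2 colors are needed.
2 colors suffice: color a → {2, 6, 7}; color b → {0, 1, 3, 4, 5, 8, 9}. No two adjacent vertices share a color.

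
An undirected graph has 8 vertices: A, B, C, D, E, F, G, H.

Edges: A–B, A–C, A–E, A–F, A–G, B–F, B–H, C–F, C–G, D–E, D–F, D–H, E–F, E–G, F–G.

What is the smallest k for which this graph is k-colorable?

A, C, F, G form a clique, so at least 4 colors are needed.
4 colors suffice: color red → {F, H}; color blue → {A, D}; color green → {B, G}; color yellow → {C, E}. Each edge has distinct colors on its endpoints.

4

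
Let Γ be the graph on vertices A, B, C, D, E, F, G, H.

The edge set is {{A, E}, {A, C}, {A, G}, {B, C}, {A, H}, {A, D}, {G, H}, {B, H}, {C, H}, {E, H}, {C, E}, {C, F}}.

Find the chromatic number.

A, C, E, H are pairwise adjacent (a clique of size 4), so at least 4 colors are needed.
4 colors suffice: color red → {C, D, G}; color blue → {A, B, F}; color green → {H}; color yellow → {E}. No two adjacent vertices share a color.

4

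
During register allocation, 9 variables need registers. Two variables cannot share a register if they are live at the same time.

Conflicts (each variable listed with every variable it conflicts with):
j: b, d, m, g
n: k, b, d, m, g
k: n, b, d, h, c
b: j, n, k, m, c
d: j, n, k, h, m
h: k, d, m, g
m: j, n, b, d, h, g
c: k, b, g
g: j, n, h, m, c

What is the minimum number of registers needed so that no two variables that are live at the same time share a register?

3

j, b, m all conflict with each other, so at least 3 registers are needed.
3 registers suffice: register 1 → {k, m}; register 2 → {b, d, g}; register 3 → {j, n, h, c}. Each listed conflict is separated.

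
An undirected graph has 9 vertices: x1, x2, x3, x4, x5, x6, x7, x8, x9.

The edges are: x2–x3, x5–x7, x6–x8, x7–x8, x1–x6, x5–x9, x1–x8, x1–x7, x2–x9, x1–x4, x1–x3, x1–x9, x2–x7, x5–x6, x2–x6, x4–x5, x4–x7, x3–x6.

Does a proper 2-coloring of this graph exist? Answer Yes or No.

No

x4, x5, x7 form a triangle, so at least 3 colors are needed.
So 2 colors are not enough.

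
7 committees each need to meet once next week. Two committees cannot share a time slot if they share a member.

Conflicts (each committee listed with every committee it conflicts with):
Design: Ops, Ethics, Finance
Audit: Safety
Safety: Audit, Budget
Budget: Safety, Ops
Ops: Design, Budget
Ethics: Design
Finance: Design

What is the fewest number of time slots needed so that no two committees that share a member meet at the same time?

Audit and Safety conflict, so at least 2 time slots are needed.
2 time slots suffice: time slot 1 → {Design, Audit, Budget}; time slot 2 → {Safety, Ops, Ethics, Finance}. No two conflicting committees share a time slot.

2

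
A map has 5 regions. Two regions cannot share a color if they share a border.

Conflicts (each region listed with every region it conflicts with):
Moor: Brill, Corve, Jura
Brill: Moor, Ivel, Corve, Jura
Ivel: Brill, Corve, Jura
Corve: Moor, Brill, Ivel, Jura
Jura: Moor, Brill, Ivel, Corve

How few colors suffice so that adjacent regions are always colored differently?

Brill, Ivel, Corve, Jura all conflict with each other, so at least 4 colors are needed.
One proper 4-coloring: Moor=4, Brill=1, Ivel=4, Corve=3, Jura=2. Each listed conflict is separated.

4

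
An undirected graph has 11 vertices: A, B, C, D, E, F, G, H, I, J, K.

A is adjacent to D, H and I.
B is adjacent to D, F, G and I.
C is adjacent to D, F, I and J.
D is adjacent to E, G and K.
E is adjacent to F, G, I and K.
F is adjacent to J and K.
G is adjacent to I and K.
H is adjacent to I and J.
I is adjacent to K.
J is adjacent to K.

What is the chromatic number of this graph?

D, E, G, K form a clique, so at least 4 colors are needed.
4 colors suffice: color 1 → {D, F, I}; color 2 → {A, B, C, K}; color 3 → {E, J}; color 4 → {G, H}. Each edge has distinct colors on its endpoints.

4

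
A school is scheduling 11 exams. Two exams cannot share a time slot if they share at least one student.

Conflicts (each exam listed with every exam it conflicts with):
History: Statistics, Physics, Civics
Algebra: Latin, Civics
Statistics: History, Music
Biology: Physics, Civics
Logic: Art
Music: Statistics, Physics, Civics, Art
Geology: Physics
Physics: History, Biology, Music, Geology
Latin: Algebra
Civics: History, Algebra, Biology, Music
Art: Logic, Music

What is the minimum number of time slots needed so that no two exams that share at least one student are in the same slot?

Biology and Physics conflict, so at least 2 time slots are needed.
2 time slots suffice: History=2, Algebra=2, Statistics=1, Biology=2, Logic=2, Music=2, Geology=2, Physics=1, Latin=1, Civics=1, Art=1. Each listed conflict is separated.

2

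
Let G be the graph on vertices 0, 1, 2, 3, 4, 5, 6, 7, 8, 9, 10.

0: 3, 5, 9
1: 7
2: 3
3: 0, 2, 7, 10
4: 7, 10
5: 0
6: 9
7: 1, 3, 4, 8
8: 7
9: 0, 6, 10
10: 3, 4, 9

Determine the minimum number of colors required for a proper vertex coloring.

3 and 7 are adjacent, so at least 2 colors are needed.
2 colors suffice: color red → {0, 2, 6, 7, 10}; color blue → {1, 3, 4, 5, 8, 9}. Each edge has distinct colors on its endpoints.

2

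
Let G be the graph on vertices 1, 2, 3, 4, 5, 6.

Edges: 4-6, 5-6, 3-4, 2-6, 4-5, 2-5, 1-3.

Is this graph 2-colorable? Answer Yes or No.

4, 5, 6 are pairwise adjacent, so at least 3 colors are needed.
So 2 colors are not enough.

No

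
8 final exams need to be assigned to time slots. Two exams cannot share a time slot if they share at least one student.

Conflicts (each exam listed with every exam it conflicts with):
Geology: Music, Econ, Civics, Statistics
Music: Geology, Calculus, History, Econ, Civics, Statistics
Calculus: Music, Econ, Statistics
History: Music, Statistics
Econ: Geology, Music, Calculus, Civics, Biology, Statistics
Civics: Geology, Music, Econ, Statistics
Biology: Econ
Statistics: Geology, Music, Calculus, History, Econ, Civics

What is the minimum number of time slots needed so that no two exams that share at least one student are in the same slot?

5

Geology, Music, Econ, Civics, Statistics pairwise conflict, so at least 5 time slots are needed.
5 time slots suffice: time slot 1 → {Music, Biology}; time slot 2 → {Statistics}; time slot 3 → {History, Econ}; time slot 4 → {Geology, Calculus}; time slot 5 → {Civics}. Each listed conflict is separated.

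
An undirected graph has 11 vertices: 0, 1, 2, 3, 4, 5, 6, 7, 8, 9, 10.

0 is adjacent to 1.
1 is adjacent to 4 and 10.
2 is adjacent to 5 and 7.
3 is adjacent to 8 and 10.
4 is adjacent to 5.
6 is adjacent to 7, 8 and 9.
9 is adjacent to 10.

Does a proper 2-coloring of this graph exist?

The cycle 3-10-9-6-8-3 has odd length 5, so it cannot be 2-colored; at least 3 colors are needed.
So 2 colors are not enough.

No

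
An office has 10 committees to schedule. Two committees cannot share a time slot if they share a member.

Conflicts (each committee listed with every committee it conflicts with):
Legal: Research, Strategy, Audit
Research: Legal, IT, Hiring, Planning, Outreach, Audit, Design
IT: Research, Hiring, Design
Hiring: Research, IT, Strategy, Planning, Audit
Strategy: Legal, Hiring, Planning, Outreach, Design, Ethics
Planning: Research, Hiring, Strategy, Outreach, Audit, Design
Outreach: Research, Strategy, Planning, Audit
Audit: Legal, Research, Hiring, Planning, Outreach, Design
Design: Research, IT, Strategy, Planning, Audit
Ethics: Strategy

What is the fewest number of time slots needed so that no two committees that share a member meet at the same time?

Research, Planning, Outreach, Audit are mutually in conflict, so at least 4 time slots are needed.
4 time slots suffice: Legal=2, Research=1, IT=2, Hiring=4, Strategy=1, Planning=2, Outreach=4, Audit=3, Design=4, Ethics=2. No two conflicting committees share a time slot.

4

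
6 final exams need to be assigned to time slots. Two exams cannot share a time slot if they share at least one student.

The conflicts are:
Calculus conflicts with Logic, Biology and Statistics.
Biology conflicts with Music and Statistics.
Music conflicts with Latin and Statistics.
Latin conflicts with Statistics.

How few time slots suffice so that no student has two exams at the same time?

3

Calculus, Biology, Statistics are mutually in conflict, so at least 3 time slots are needed.
3 time slots suffice: time slot 1 → {Logic, Statistics}; time slot 2 → {Calculus, Music}; time slot 3 → {Biology, Latin}. No two conflicting exams share a time slot.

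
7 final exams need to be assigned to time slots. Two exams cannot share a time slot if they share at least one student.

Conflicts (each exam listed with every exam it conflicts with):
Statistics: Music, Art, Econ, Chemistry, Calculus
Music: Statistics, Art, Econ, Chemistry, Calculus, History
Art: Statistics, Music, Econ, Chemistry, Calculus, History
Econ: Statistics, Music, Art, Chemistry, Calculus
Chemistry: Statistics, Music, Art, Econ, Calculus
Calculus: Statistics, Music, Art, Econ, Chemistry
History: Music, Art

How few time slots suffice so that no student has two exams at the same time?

6

Statistics, Music, Art, Econ, Chemistry, Calculus all conflict with each other, so at least 6 time slots are needed.
6 time slots suffice: time slot 1 → {Music}; time slot 2 → {Art}; time slot 3 → {Calculus, History}; time slot 4 → {Econ}; time slot 5 → {Statistics}; time slot 6 → {Chemistry}. Each listed conflict is separated.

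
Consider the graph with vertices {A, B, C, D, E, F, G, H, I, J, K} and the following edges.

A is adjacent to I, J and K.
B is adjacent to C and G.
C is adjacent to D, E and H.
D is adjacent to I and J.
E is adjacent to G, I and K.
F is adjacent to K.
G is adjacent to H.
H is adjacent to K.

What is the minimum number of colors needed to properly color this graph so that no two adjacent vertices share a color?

2

G and H are adjacent, so at least 2 colors are needed.
One proper 2-coloring: A=2, B=2, C=1, D=2, E=2, F=2, G=1, H=2, I=1, J=1, K=1. No two adjacent vertices share a color.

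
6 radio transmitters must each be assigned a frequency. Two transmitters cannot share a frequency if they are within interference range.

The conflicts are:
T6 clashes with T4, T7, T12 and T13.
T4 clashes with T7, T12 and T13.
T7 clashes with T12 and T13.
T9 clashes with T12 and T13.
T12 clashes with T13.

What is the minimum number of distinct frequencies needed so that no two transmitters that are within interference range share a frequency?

5

T6, T4, T7, T12, T13 pairwise conflict, so at least 5 frequencies are needed.
5 frequencies suffice: frequency 1 → {T12}; frequency 2 → {T13}; frequency 3 → {T6, T9}; frequency 4 → {T4}; frequency 5 → {T7}. Every pair that conflicts lands in different frequencies.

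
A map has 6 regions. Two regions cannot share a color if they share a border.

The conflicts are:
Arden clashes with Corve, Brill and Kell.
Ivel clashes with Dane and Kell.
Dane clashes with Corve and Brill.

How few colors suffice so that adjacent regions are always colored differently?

3

The cycle Corve-Arden-Kell-Ivel-Dane-Corve has odd length 5, so it cannot be 2-colored; at least 3 colors are needed.
3 colors suffice: color 1 → {Arden, Dane}; color 2 → {Corve, Brill, Kell}; color 3 → {Ivel}. Every pair that conflicts lands in different colors.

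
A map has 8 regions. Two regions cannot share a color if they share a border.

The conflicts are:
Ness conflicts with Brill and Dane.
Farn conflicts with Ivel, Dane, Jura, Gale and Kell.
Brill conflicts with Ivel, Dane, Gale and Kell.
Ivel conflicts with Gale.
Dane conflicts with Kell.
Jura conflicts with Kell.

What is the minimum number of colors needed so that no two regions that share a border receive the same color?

Brill, Ivel, Gale all conflict with each other, so at least 3 colors are needed.
A valid assignment using 3 colors: Ness=3, Farn=1, Brill=1, Ivel=3, Dane=2, Jura=2, Gale=2, Kell=3. Each listed conflict is separated.

3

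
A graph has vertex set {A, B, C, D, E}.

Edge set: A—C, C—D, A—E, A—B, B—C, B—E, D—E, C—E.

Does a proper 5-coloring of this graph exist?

The chromatic number is 4. A, B, C, E are mutually adjacent (a clique of size 4), so at least 4 colors are needed.
4 colors suffice: color red → {E}; color blue → {C}; color green → {B, D}; color yellow → {A}.
Since 5 ≥ 4, a proper 5-coloring certainly exists.

Yes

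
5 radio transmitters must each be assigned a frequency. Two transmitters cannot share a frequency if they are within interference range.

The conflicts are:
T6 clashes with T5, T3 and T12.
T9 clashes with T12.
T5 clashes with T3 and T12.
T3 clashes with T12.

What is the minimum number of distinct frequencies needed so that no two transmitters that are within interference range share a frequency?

4

T6, T5, T3, T12 pairwise conflict, so at least 4 frequencies are needed.
Using 4 frequencies: T6=2, T9=2, T5=4, T3=3, T12=1. No two conflicting transmitters share a frequency.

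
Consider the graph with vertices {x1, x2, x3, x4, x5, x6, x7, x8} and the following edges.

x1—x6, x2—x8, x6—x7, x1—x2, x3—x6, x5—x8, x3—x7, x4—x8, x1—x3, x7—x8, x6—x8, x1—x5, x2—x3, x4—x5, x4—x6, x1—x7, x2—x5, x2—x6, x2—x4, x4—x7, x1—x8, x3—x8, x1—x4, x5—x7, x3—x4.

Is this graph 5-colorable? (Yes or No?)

No

x1, x3, x4, x6, x7, x8 are mutually adjacent (a clique of size 6), so at least 6 colors are needed.
So 5 colors are not enough.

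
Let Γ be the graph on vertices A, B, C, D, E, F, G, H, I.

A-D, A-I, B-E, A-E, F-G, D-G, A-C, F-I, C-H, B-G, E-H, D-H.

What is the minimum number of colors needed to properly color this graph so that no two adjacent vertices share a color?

3

The cycle B-E-H-D-G-B has odd length 5, so it cannot be 2-colored; at least 3 colors are needed.
3 colors suffice: color 1 → {A, G, H}; color 2 → {C, D, E, I}; color 3 → {B, F}. Every edge joins two different colors.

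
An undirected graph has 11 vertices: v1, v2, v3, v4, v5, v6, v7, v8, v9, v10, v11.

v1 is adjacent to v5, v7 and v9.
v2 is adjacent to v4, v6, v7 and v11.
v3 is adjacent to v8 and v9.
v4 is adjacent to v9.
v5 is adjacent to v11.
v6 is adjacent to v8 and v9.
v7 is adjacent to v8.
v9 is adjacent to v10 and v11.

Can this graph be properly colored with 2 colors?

The cycle v2-v11-v9-v1-v7-v2 has odd length 5, so it cannot be 2-colored; at least 3 colors are needed.
So 2 colors are not enough.

No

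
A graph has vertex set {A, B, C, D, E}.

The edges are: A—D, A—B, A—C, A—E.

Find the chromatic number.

A and C are adjacent, so at least 2 colors are needed.
A valid assignment using 2 colors: A=1, B=2, C=2, D=2, E=2. Every edge joins two different colors.

2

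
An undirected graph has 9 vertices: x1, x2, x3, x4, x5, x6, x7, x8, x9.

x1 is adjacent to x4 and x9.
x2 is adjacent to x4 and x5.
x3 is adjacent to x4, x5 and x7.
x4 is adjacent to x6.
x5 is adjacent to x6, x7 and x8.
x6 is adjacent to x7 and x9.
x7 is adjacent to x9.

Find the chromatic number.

3

x5, x6, x7 form a triangle, so at least 3 colors are needed.
3 colors suffice: color 1 → {x4, x5, x9}; color 2 → {x1, x2, x3, x6, x8}; color 3 → {x7}. Every edge joins two different colors.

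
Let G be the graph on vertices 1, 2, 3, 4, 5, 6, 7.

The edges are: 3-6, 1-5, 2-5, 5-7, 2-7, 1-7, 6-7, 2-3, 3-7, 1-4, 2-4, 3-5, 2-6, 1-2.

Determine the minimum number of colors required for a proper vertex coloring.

2, 3, 5, 7 form a clique, so at least 4 colors are needed.
4 colors suffice: color red → {2}; color blue → {4, 7}; color green → {1, 3}; color yellow → {5, 6}. No two adjacent vertices share a color.

4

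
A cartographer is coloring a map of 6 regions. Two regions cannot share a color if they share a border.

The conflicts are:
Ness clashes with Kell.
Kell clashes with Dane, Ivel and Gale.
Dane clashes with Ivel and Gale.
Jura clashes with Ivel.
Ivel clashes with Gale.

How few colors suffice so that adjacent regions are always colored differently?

4

Kell, Dane, Ivel, Gale all conflict with each other, so at least 4 colors are needed.
4 colors suffice: color 1 → {Kell, Jura}; color 2 → {Ness, Ivel}; color 3 → {Dane}; color 4 → {Gale}. No two conflicting regions share a color.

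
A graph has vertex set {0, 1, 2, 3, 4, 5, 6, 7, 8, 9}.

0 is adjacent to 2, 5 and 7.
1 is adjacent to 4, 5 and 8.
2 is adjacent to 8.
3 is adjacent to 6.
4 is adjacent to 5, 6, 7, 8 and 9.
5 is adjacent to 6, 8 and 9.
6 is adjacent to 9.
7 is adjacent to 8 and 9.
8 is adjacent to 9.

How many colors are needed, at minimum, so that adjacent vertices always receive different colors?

4

1, 4, 5, 8 are pairwise adjacent (a clique of size 4), so at least 4 colors are needed.
One proper 4-coloring: 0=a, 1=d, 2=c, 3=a, 4=a, 5=c, 6=b, 7=c, 8=b, 9=d. Each edge has distinct colors on its endpoints.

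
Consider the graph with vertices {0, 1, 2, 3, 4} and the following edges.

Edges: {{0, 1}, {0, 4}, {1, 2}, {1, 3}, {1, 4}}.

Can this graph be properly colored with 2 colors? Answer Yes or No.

No

0, 1, 4 are mutually adjacent, so at least 3 colors are needed.
So 2 colors are not enough.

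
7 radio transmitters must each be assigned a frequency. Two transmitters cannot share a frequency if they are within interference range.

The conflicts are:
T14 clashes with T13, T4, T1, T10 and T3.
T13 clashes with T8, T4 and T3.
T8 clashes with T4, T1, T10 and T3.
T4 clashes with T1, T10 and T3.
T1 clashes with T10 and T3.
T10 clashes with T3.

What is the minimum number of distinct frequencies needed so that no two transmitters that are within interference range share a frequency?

5

T14, T4, T1, T10, T3 all conflict with each other, so at least 5 frequencies are needed.
Using 5 frequencies: T14=3, T13=4, T8=3, T4=1, T1=4, T10=5, T3=2. Each listed conflict is separated.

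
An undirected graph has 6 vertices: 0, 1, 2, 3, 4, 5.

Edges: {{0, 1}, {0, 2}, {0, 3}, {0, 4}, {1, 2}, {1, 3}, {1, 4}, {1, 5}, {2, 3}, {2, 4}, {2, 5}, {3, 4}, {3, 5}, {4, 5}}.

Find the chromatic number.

1, 2, 3, 4, 5 are pairwise adjacent (a clique of size 5), so at least 5 colors are needed.
5 colors suffice: color red → {1}; color blue → {3}; color green → {4}; color yellow → {2}; color purple → {0, 5}. No two adjacent vertices share a color.

5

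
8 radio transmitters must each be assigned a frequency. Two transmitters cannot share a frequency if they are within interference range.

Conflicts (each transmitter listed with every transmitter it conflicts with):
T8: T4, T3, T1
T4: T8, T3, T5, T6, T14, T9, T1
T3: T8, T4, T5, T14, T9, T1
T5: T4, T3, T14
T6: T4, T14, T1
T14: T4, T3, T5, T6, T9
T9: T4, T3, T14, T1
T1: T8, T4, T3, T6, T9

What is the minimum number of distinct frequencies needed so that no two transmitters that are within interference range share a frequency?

T8, T4, T3, T1 pairwise conflict, so at least 4 frequencies are needed.
4 frequencies suffice: frequency 1 → {T4}; frequency 2 → {T3, T6}; frequency 3 → {T14, T1}; frequency 4 → {T8, T5, T9}. Every pair that conflicts lands in different frequencies.

4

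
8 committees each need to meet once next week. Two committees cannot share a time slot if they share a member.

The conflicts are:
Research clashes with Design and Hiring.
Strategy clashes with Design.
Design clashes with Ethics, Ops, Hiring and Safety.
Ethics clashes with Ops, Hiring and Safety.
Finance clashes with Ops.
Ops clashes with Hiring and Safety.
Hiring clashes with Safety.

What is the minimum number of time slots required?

Design, Ethics, Ops, Hiring, Safety are mutually in conflict, so at least 5 time slots are needed.
5 time slots suffice: time slot 1 → {Design, Finance}; time slot 2 → {Strategy, Hiring}; time slot 3 → {Research, Ops}; time slot 4 → {Ethics}; time slot 5 → {Safety}. No two conflicting committees share a time slot.

5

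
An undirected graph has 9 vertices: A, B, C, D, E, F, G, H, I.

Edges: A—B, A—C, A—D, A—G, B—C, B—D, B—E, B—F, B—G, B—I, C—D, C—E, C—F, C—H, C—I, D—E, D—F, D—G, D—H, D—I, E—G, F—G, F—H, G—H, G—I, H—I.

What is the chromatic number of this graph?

C, D, H, I are mutually adjacent (a clique of size 4), so at least 4 colors are needed.
4 colors suffice: color red → {D}; color blue → {B, H}; color green → {C, G}; color yellow → {A, E, F, I}. Each edge has distinct colors on its endpoints.

4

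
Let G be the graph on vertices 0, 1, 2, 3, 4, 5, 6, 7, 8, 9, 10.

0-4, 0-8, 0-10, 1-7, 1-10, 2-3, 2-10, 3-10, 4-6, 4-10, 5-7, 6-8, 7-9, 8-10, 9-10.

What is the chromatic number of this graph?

0, 4, 10 are pairwise adjacent, so at least 3 colors are needed.
3 colors suffice: color red → {6, 7, 10}; color blue → {0, 1, 2, 5, 9}; color green → {3, 4, 8}. No two adjacent vertices share a color.

3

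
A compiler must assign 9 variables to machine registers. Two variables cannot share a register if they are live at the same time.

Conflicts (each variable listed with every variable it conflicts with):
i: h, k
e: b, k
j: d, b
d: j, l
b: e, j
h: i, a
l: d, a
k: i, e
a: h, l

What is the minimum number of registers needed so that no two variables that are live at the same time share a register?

The cycle l-d-j-b-e-k-i-h-a-l has odd length 9, so it cannot be 2-colored; at least 3 registers are needed.
3 registers suffice: register 1 → {e, j, h, l}; register 2 → {d, b, k, a}; register 3 → {i}. Every pair that conflicts lands in different registers.

3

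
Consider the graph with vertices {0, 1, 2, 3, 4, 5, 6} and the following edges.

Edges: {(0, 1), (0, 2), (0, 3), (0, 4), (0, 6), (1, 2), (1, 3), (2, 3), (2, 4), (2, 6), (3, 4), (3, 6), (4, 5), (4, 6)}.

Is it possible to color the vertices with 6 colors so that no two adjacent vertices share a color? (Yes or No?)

Yes

The chromatic number is 5. 0, 2, 3, 4, 6 form a clique, so at least 5 colors are needed.
5 colors suffice: color red → {3, 5}; color blue → {0}; color green → {1, 4}; color yellow → {2}; color purple → {6}.
Since 6 ≥ 5, a proper 6-coloring certainly exists.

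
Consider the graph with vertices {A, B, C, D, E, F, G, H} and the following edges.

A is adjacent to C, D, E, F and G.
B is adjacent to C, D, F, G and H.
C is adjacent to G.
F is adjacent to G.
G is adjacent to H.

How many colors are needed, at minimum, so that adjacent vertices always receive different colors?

A, C, G form a triangle, so at least 3 colors are needed.
One proper 3-coloring: A=1, B=1, C=3, D=2, E=2, F=3, G=2, H=3. Every edge joins two different colors.

3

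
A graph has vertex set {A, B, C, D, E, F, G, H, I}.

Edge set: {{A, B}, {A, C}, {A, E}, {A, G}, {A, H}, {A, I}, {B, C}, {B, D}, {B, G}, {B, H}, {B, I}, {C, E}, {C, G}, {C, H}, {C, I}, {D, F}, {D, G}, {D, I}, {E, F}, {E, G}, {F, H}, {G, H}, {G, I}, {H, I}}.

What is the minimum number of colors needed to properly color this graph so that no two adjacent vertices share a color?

6

A, B, C, G, H, I form a clique, so at least 6 colors are needed.
6 colors suffice: color 1 → {F, G}; color 2 → {D, E, H}; color 3 → {I}; color 4 → {A}; color 5 → {C}; color 6 → {B}. Every edge joins two different colors.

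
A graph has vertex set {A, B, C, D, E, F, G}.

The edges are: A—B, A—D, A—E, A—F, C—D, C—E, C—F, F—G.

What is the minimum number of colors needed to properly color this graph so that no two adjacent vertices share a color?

2

A and E are adjacent, so at least 2 colors are needed.
2 colors suffice: A=red, B=blue, C=red, D=blue, E=blue, F=blue, G=red. Every edge joins two different colors.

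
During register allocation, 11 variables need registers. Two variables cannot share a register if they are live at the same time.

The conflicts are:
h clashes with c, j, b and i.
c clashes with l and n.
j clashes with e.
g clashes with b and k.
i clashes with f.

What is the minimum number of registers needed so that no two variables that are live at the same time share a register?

g and k conflict, so at least 2 registers are needed.
2 registers suffice: register 1 → {h, e, g, l, n, f}; register 2 → {c, j, b, i, k}. No two conflicting variables share a register.

2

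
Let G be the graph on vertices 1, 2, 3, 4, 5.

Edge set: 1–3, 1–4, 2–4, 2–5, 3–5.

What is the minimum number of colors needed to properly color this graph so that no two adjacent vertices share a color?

3

The cycle 1-3-5-2-4-1 has odd length 5, so it cannot be 2-colored; at least 3 colors are needed.
One proper 3-coloring: 1=green, 2=blue, 3=blue, 4=red, 5=red. Each edge has distinct colors on its endpoints.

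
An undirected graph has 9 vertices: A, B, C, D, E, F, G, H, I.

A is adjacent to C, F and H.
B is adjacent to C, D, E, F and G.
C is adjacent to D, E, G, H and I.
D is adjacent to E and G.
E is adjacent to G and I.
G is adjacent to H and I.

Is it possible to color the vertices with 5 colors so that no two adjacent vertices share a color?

The chromatic number is 5. B, C, D, E, G are pairwise adjacent (a clique of size 5), so at least 5 colors are needed.
One proper 5-coloring: A=2, B=4, C=1, D=5, E=3, F=1, G=2, H=3, I=4.
That is already a proper 5-coloring.

Yes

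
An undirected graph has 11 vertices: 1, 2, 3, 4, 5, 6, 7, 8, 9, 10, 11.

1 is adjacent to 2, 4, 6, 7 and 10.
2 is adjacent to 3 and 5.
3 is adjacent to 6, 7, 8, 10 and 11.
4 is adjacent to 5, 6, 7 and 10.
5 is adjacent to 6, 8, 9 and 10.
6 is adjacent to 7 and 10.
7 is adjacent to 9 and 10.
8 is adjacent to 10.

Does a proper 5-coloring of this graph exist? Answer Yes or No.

Yes

The chromatic number is 5. 1, 4, 6, 7, 10 are mutually adjacent (a clique of size 5), so at least 5 colors are needed.
5 colors suffice: color a → {2, 9, 10, 11}; color b → {5, 7}; color c → {1, 3}; color d → {6, 8}; color e → {4}.
That is already a proper 5-coloring.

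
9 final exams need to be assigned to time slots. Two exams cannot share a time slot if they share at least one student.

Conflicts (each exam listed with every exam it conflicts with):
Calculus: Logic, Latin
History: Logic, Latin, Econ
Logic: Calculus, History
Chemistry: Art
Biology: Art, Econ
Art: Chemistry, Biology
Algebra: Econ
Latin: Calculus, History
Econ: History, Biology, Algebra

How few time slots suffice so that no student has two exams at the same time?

2

Biology and Econ conflict, so at least 2 time slots are needed.
A valid assignment using 2 time slots: Calculus=2, History=2, Logic=1, Chemistry=2, Biology=2, Art=1, Algebra=2, Latin=1, Econ=1. No two conflicting exams share a time slot.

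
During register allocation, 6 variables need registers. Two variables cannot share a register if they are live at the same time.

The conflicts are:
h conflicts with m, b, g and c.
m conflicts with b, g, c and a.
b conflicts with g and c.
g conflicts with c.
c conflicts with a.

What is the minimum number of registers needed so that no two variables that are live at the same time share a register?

5

h, m, b, g, c are mutually in conflict, so at least 5 registers are needed.
Using 5 registers: h=5, m=2, b=4, g=3, c=1, a=3. Every pair that conflicts lands in different registers.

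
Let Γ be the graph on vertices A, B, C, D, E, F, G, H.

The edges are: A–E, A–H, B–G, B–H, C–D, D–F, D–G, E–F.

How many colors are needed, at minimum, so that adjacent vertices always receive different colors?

The cycle G-D-F-E-A-H-B-G has odd length 7, so it cannot be 2-colored; at least 3 colors are needed.
One proper 3-coloring: A=green, B=red, C=blue, D=red, E=red, F=blue, G=blue, H=blue. Every edge joins two different colors.

3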